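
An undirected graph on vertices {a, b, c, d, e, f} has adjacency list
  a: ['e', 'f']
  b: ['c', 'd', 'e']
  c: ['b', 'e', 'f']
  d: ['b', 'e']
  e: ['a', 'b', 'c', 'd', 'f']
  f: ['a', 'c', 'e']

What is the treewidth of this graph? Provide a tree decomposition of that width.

Treewidth 2.
One optimal decomposition is:
Bags: B1 = {c, e, f}  B2 = {b, c, e}  B3 = {b, d, e}  B4 = {a, e, f}
Tree: B1–B2, B2–B3, B1–B4

Each bag holds 3 vertices, so the decomposition has width 2, which upper-bounds the treewidth. Conversely, {b, d, e} is a clique of size 3, and the vertices of any clique must share a bag in every tree decomposition; so some bag has ≥ 3 vertices and tw(G) ≥ 2. Hence tw(G) = 2 exactly.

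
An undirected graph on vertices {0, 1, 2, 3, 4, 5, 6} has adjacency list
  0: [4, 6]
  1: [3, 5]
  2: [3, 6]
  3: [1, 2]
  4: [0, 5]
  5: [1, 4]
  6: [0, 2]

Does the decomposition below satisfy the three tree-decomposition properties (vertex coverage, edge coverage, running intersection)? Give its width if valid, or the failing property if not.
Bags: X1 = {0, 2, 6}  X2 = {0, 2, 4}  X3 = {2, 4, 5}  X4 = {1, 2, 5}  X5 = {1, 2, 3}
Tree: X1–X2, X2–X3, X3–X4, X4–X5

Checking the three conditions: (i) the bags cover all of {0, 1, 2, 3, 4, 5, 6}; (ii) for each edge, some bag contains both endpoints; (iii) the bags containing any fixed vertex form a subtree. All hold, so the decomposition is valid with width 3 − 1 = 2.

Yes; width 2.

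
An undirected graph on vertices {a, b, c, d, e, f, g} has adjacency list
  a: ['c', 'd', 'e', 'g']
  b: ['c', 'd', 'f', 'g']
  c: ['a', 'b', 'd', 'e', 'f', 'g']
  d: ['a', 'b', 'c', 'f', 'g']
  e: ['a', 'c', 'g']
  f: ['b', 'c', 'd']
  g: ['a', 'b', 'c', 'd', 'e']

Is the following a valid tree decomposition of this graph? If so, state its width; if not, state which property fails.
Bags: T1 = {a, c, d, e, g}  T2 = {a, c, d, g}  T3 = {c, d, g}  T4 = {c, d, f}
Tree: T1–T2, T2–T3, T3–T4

No — vertex b appears in no bag.

A tree decomposition must satisfy three properties: every vertex lies in some bag; for every edge, both endpoints lie together in some bag; and for every vertex, the bags containing it form a connected subtree. Here vertex b appears in no bag, so the decomposition is invalid.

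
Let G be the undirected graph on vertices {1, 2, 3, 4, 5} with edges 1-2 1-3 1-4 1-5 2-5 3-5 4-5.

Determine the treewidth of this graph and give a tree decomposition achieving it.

Each bag holds 3 vertices, so the decomposition has width 2, which upper-bounds the treewidth. Conversely, {1, 2, 5} is a clique of size 3, and the vertices of any clique must share a bag in every tree decomposition; so some bag has ≥ 3 vertices and tw(G) ≥ 2. Combining the bounds, tw(G) = 2.

Treewidth 2.
One optimal decomposition is:
Bags: B1 = {1, 2, 5}  B2 = {1, 4, 5}  B3 = {1, 3, 5}
Tree: B1–B2, B2–B3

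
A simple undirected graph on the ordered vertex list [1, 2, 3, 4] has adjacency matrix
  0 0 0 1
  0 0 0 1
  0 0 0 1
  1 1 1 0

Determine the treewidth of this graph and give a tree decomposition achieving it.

Treewidth 1.
Bags: B1 = {1, 4}  B2 = {3, 4}  B3 = {2, 4}
Tree: B1–B2, B2–B3

Every bag has size at most 2, so the width is 2 − 1 = 1 and tw(G) ≤ 1. Any graph with an edge has treewidth ≥ 1, and G has the edge 1–4. Combining the bounds, tw(G) = 1.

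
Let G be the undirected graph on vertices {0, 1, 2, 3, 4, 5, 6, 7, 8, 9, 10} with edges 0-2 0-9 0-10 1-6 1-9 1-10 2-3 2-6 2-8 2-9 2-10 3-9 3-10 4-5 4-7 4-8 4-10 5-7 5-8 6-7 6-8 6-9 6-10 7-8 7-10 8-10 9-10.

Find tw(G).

3

A width-3 tree decomposition is:
Bags: B1 = {2, 6, 9, 10}  B2 = {2, 6, 8, 10}  B3 = {6, 7, 8, 10}  B4 = {4, 7, 8, 10}  B5 = {4, 5, 7, 8}  B6 = {1, 6, 9, 10}  B7 = {0, 2, 9, 10}  B8 = {2, 3, 9, 10}
Tree: B1–B2, B2–B3, B3–B4, B4–B5, B1–B6, B1–B7, B7–B8
Every bag has size at most 4, so the width is 4 − 1 = 3 and tw(G) ≤ 3. Conversely, {1, 6, 9, 10} is a clique of size 4, and the vertices of any clique must share a bag in every tree decomposition; so some bag has ≥ 4 vertices and tw(G) ≥ 3. Therefore the treewidth is 3.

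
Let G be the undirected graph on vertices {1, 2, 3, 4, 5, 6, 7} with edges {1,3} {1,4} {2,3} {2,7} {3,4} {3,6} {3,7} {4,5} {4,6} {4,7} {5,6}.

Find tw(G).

2

A width-2 tree decomposition is:
Bags: B1 = {3, 4, 7}  B2 = {2, 3, 7}  B3 = {3, 4, 6}  B4 = {4, 5, 6}  B5 = {1, 3, 4}
Tree: B1–B2, B1–B3, B3–B4, B1–B5
Every bag has size at most 3, so the width is 3 − 1 = 2 and tw(G) ≤ 2. Conversely, {2, 3, 7} is a clique of size 3, and the vertices of any clique must share a bag in every tree decomposition; so some bag has ≥ 3 vertices and tw(G) ≥ 2. Combining the bounds, tw(G) = 2.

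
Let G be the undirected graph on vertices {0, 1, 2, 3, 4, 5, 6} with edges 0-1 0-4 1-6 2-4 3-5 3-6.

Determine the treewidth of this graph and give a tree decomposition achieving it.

Every bag has size at most 2, so the width is 2 − 1 = 1 and tw(G) ≤ 1. G has an edge, so its treewidth is at least 1. Hence tw(G) = 1 exactly.

Treewidth 1.
One such decomposition:
Bags: B1 = {2, 4}  B2 = {0, 4}  B3 = {0, 1}  B4 = {1, 6}  B5 = {3, 6}  B6 = {3, 5}
Tree: B1–B2, B2–B3, B3–B4, B4–B5, B5–B6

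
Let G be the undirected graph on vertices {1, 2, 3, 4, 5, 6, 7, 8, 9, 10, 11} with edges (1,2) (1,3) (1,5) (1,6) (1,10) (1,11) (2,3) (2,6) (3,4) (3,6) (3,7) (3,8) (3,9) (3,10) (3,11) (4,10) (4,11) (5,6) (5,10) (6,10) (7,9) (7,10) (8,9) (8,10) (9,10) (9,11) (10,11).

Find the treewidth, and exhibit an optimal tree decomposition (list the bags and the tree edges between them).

Each bag holds 4 vertices, so the decomposition has width 3, which upper-bounds the treewidth. For the lower bound, the 4 vertices {1, 2, 3, 6} are pairwise adjacent, and any tree decomposition puts a clique entirely inside one bag — forcing width ≥ 3. Combining the bounds, tw(G) = 3.

Treewidth 3.
One such decomposition:
Bags: B1 = {1, 2, 3, 6}  B2 = {1, 3, 6, 10}  B3 = {1, 5, 6, 10}  B4 = {1, 3, 10, 11}  B5 = {3, 9, 10, 11}  B6 = {3, 7, 9, 10}  B7 = {3, 4, 10, 11}  B8 = {3, 8, 9, 10}
Tree: B1–B2, B2–B3, B2–B4, B4–B5, B5–B6, B5–B7, B5–B8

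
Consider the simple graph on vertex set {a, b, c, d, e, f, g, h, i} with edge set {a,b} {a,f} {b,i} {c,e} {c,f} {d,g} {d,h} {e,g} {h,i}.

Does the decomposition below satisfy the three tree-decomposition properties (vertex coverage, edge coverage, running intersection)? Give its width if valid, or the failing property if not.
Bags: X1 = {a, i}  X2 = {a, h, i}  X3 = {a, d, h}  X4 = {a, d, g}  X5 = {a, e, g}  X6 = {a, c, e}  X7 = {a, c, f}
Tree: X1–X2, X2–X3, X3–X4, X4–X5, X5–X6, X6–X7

A tree decomposition must satisfy three properties: every vertex lies in some bag; for every edge, both endpoints lie together in some bag; and for every vertex, the bags containing it form a connected subtree. Here vertex b appears in no bag, so the decomposition is invalid.

No — vertex b appears in no bag.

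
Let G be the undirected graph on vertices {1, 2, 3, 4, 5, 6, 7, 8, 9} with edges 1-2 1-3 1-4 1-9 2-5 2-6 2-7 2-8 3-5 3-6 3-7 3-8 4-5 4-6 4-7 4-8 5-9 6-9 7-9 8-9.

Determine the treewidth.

A width-4 tree decomposition is:
Bags: B1 = {1, 2, 3, 4, 9}  B2 = {2, 3, 4, 7, 9}  B3 = {2, 3, 4, 8, 9}  B4 = {2, 3, 4, 6, 9}  B5 = {2, 3, 4, 5, 9}
Tree: B1–B2, B2–B3, B3–B4, B4–B5
Each bag holds 5 vertices, so the decomposition has width 4, which upper-bounds the treewidth. For the lower bound: the 5 vertex sets {1,2}, {7,9}, {3,8}, {4}, {6} are disjoint, each induces a connected subgraph, and every pair is joined by at least one edge of G. Contracting each set to a single vertex therefore yields K_{5} as a minor, and since treewidth is minor-monotone, tw(G) ≥ tw(K_{5}) = 4. The upper and lower bounds meet at 4, so that is the treewidth.

4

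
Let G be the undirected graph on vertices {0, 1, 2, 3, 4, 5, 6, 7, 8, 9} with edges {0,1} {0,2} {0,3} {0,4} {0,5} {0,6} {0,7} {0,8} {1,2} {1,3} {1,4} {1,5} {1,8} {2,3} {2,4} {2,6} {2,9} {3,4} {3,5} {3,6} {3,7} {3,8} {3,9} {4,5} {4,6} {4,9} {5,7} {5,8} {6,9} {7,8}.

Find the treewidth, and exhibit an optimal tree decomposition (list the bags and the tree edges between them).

The largest bag has 5 vertices, giving width 4; this decomposition certifies tw(G) ≤ 4. For the lower bound, the 5 vertices {0, 1, 3, 5, 8} are pairwise adjacent, and any tree decomposition puts a clique entirely inside one bag — forcing width ≥ 4. The upper and lower bounds meet at 4, so that is the treewidth.

Treewidth 4.
One optimal decomposition is:
Bags: B1 = {0, 1, 3, 4, 5}  B2 = {0, 1, 2, 3, 4}  B3 = {0, 1, 3, 5, 8}  B4 = {0, 2, 3, 4, 6}  B5 = {0, 3, 5, 7, 8}  B6 = {2, 3, 4, 6, 9}
Tree: B1–B2, B1–B3, B2–B4, B3–B5, B4–B6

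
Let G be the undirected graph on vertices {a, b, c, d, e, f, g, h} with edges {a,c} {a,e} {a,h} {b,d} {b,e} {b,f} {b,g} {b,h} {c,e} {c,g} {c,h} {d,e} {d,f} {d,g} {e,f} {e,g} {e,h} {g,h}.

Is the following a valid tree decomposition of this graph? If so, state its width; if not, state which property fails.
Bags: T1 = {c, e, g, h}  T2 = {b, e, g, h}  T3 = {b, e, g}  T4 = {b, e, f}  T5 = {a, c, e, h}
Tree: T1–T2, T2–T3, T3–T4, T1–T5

A tree decomposition must satisfy three properties: every vertex lies in some bag; for every edge, both endpoints lie together in some bag; and for every vertex, the bags containing it form a connected subtree. Here vertex d appears in no bag, so the decomposition is invalid.

No — vertex d appears in no bag.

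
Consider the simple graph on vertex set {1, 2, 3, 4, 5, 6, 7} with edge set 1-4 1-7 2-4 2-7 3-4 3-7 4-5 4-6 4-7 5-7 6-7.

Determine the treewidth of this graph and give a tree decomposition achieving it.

Treewidth 2.
One such decomposition:
Bags: B1 = {1, 4, 7}  B2 = {4, 6, 7}  B3 = {3, 4, 7}  B4 = {2, 4, 7}  B5 = {4, 5, 7}
Tree: B1–B2, B2–B3, B1–B4, B4–B5

Every bag has size at most 3, so the width is 3 − 1 = 2 and tw(G) ≤ 2. For the lower bound, the 3 vertices {1, 4, 7} are pairwise adjacent, and any tree decomposition puts a clique entirely inside one bag — forcing width ≥ 2. The upper and lower bounds meet at 2, so that is the treewidth.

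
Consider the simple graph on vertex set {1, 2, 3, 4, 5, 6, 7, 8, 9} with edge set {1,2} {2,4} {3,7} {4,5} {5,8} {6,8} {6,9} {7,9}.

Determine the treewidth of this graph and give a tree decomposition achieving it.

The largest bag has 2 vertices, giving width 1; this decomposition certifies tw(G) ≤ 1. Since G has at least one edge (e.g. 3–7), it is not an edgeless graph, so tw(G) ≥ 1. Hence tw(G) = 1 exactly.

Treewidth 1.
One such decomposition:
Bags: B1 = {3, 7}  B2 = {7, 9}  B3 = {6, 9}  B4 = {6, 8}  B5 = {5, 8}  B6 = {4, 5}  B7 = {2, 4}  B8 = {1, 2}
Tree: B1–B2, B2–B3, B3–B4, B4–B5, B5–B6, B6–B7, B7–B8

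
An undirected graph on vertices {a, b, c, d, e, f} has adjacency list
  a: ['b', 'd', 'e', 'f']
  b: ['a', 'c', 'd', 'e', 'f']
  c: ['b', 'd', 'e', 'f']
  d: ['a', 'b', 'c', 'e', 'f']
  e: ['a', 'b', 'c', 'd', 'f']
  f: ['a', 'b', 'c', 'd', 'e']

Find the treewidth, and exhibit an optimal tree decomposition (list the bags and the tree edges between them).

The largest bag has 5 vertices, giving width 4; this decomposition certifies tw(G) ≤ 4. For the lower bound, the 5 vertices {b, c, d, e, f} are pairwise adjacent, and any tree decomposition puts a clique entirely inside one bag — forcing width ≥ 4. Therefore the treewidth is 4.

Treewidth 4.
Bags: B1 = {a, b, d, e, f}  B2 = {b, c, d, e, f}
Tree: B1–B2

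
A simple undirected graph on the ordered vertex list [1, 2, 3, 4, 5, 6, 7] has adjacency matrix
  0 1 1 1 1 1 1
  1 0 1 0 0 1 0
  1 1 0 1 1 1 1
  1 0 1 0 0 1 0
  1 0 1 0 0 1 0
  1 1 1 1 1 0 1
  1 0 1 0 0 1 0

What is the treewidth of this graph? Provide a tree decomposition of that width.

Each bag holds 4 vertices, so the decomposition has width 3, which upper-bounds the treewidth. For the lower bound, the 4 vertices {1, 2, 3, 6} are pairwise adjacent, and any tree decomposition puts a clique entirely inside one bag — forcing width ≥ 3. Hence tw(G) = 3 exactly.

Treewidth 3.
Bags: B1 = {1, 3, 6, 7}  B2 = {1, 3, 5, 6}  B3 = {1, 2, 3, 6}  B4 = {1, 3, 4, 6}
Tree: B1–B2, B2–B3, B2–B4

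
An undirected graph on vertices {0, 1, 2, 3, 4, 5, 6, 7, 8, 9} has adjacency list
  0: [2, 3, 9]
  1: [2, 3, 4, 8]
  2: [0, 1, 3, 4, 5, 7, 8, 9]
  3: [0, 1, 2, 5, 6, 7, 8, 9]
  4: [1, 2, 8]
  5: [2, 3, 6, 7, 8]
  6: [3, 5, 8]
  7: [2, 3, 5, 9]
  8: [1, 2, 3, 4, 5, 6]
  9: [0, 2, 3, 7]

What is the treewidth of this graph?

3

A width-3 tree decomposition is:
Bags: B1 = {2, 3, 5, 8}  B2 = {2, 3, 5, 7}  B3 = {1, 2, 3, 8}  B4 = {2, 3, 7, 9}  B5 = {0, 2, 3, 9}  B6 = {3, 5, 6, 8}  B7 = {1, 2, 4, 8}
Tree: B1–B2, B1–B3, B2–B4, B4–B5, B1–B6, B3–B7
Each bag holds 4 vertices, so the decomposition has width 3, which upper-bounds the treewidth. On the other hand G contains the 4-clique {0, 2, 3, 9}. A clique must lie in a single bag of any decomposition, so no decomposition can have width below 3. Combining the bounds, tw(G) = 3.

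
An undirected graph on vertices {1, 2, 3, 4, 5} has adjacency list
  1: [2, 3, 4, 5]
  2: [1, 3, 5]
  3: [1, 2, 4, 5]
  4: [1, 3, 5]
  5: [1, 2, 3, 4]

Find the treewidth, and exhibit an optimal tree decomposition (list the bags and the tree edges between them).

Treewidth 3.
Bags: B1 = {1, 3, 4, 5}  B2 = {1, 2, 3, 5}
Tree: B1–B2

The largest bag has 4 vertices, giving width 3; this decomposition certifies tw(G) ≤ 3. On the other hand G contains the 4-clique {1, 2, 3, 5}. A clique must lie in a single bag of any decomposition, so no decomposition can have width below 3. Hence tw(G) = 3 exactly.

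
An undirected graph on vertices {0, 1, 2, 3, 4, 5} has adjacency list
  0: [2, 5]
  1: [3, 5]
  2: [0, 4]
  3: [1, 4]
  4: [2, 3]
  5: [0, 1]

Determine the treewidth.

2

A width-2 tree decomposition is:
Bags: B1 = {2, 3, 4}  B2 = {0, 2, 3}  B3 = {0, 3, 5}  B4 = {1, 3, 5}
Tree: B1–B2, B2–B3, B3–B4
Every bag has size at most 3, so the width is 3 − 1 = 2 and tw(G) ≤ 2. Since 3–4–2–0–5–1–3 is a cycle in G, G is not acyclic. Forests are exactly the graphs of treewidth ≤ 1, so tw(G) ≥ 2. The upper and lower bounds meet at 2, so that is the treewidth.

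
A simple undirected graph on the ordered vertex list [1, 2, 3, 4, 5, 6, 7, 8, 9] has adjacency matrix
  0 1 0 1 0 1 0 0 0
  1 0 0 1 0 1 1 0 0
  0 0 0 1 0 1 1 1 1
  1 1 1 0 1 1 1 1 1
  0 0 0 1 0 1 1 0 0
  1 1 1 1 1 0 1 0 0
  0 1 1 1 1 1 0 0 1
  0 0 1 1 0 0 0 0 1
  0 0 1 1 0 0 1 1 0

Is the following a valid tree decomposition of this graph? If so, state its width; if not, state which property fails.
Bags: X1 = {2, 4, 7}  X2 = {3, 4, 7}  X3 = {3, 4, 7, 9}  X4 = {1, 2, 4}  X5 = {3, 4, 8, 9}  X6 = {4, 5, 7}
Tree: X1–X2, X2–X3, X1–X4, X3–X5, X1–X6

A tree decomposition must satisfy three properties: every vertex lies in some bag; for every edge, both endpoints lie together in some bag; and for every vertex, the bags containing it form a connected subtree. Here vertex 6 appears in no bag, so the decomposition is invalid.

No — vertex 6 appears in no bag.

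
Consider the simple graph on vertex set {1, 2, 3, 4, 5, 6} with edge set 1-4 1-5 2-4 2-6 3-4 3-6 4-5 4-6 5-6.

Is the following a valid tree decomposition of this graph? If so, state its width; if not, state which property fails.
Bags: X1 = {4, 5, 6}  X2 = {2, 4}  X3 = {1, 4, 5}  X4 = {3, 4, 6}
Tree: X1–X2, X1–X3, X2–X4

A tree decomposition must satisfy three properties: every vertex lies in some bag; for every edge, both endpoints lie together in some bag; and for every vertex, the bags containing it form a connected subtree. Here edge (6,2) lies in no bag, so the decomposition is invalid.

No — edge (6,2) lies in no bag.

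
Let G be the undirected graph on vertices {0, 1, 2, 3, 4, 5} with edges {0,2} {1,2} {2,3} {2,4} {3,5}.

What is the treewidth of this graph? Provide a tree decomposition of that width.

Treewidth 1.
Bags: B1 = {2, 3}  B2 = {0, 2}  B3 = {3, 5}  B4 = {1, 2}  B5 = {2, 4}
Tree: B1–B2, B1–B3, B1–B4, B1–B5

Each bag holds 2 vertices, so the decomposition has width 1, which upper-bounds the treewidth. Since G has at least one edge (e.g. 2–3), it is not an edgeless graph, so tw(G) ≥ 1. Hence tw(G) = 1 exactly.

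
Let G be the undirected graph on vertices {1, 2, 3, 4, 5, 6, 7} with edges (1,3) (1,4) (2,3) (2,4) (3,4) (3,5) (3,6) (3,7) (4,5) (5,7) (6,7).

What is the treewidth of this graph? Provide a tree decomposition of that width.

The largest bag has 3 vertices, giving width 2; this decomposition certifies tw(G) ≤ 2. For the lower bound, the 3 vertices {1, 3, 4} are pairwise adjacent, and any tree decomposition puts a clique entirely inside one bag — forcing width ≥ 2. Therefore the treewidth is 2.

Treewidth 2.
One such decomposition:
Bags: B1 = {2, 3, 4}  B2 = {3, 4, 5}  B3 = {3, 5, 7}  B4 = {1, 3, 4}  B5 = {3, 6, 7}
Tree: B1–B2, B2–B3, B1–B4, B3–B5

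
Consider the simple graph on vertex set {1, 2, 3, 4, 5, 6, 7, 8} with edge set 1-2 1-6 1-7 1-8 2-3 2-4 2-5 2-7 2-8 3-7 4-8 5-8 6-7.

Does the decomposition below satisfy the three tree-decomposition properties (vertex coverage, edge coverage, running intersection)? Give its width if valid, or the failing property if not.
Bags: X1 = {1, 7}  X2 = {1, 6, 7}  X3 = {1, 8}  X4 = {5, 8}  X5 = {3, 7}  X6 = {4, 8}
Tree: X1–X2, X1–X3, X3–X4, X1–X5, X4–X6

No — vertex 2 appears in no bag.

A tree decomposition must satisfy three properties: every vertex lies in some bag; for every edge, both endpoints lie together in some bag; and for every vertex, the bags containing it form a connected subtree. Here vertex 2 appears in no bag, so the decomposition is invalid.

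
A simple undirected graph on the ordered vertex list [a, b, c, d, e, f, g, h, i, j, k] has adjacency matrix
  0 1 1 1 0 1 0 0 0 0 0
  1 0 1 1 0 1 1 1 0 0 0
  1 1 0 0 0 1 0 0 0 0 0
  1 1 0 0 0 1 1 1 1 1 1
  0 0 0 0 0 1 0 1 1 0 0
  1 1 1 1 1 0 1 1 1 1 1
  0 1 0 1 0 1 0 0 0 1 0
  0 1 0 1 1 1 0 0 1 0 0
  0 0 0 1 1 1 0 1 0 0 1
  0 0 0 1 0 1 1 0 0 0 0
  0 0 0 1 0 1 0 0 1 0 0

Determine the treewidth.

3

A width-3 tree decomposition is:
Bags: B1 = {e, f, h, i}  B2 = {d, f, h, i}  B3 = {b, d, f, h}  B4 = {a, b, d, f}  B5 = {a, b, c, f}  B6 = {d, f, i, k}  B7 = {b, d, f, g}  B8 = {d, f, g, j}
Tree: B1–B2, B2–B3, B3–B4, B4–B5, B2–B6, B4–B7, B7–B8
The largest bag has 4 vertices, giving width 3; this decomposition certifies tw(G) ≤ 3. On the other hand G contains the 4-clique {d, f, g, j}. A clique must lie in a single bag of any decomposition, so no decomposition can have width below 3. Therefore the treewidth is 3.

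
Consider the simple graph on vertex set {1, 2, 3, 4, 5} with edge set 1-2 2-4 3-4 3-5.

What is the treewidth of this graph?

A width-1 tree decomposition is:
Bags: B1 = {3, 5}  B2 = {3, 4}  B3 = {2, 4}  B4 = {1, 2}
Tree: B1–B2, B2–B3, B3–B4
The largest bag has 2 vertices, giving width 1; this decomposition certifies tw(G) ≤ 1. G has an edge, so its treewidth is at least 1. Hence tw(G) = 1 exactly.

1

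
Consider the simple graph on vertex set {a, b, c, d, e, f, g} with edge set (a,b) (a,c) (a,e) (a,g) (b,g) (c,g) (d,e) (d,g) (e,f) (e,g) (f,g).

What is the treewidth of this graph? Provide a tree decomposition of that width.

Treewidth 2.
One such decomposition:
Bags: B1 = {a, c, g}  B2 = {a, e, g}  B3 = {a, b, g}  B4 = {d, e, g}  B5 = {e, f, g}
Tree: B1–B2, B1–B3, B2–B4, B4–B5

The largest bag has 3 vertices, giving width 2; this decomposition certifies tw(G) ≤ 2. For the lower bound, the 3 vertices {d, e, g} are pairwise adjacent, and any tree decomposition puts a clique entirely inside one bag — forcing width ≥ 2. Therefore the treewidth is 2.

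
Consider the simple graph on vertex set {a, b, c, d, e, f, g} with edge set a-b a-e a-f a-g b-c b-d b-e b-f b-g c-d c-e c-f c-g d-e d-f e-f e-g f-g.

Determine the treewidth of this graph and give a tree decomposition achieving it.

Treewidth 4.
Bags: B1 = {b, c, d, e, f}  B2 = {b, c, e, f, g}  B3 = {a, b, e, f, g}
Tree: B1–B2, B2–B3

Every bag has size at most 5, so the width is 5 − 1 = 4 and tw(G) ≤ 4. Conversely, {b, c, d, e, f} is a clique of size 5, and the vertices of any clique must share a bag in every tree decomposition; so some bag has ≥ 5 vertices and tw(G) ≥ 4. The upper and lower bounds meet at 4, so that is the treewidth.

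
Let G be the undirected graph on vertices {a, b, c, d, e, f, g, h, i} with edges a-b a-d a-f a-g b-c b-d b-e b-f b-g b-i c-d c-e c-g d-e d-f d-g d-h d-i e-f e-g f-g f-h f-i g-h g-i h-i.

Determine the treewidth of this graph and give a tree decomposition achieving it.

Each bag holds 5 vertices, so the decomposition has width 4, which upper-bounds the treewidth. On the other hand G contains the 5-clique {b, c, d, e, g}. A clique must lie in a single bag of any decomposition, so no decomposition can have width below 4. Therefore the treewidth is 4.

Treewidth 4.
One optimal decomposition is:
Bags: B1 = {b, d, f, g, i}  B2 = {a, b, d, f, g}  B3 = {d, f, g, h, i}  B4 = {b, d, e, f, g}  B5 = {b, c, d, e, g}
Tree: B1–B2, B1–B3, B2–B4, B4–B5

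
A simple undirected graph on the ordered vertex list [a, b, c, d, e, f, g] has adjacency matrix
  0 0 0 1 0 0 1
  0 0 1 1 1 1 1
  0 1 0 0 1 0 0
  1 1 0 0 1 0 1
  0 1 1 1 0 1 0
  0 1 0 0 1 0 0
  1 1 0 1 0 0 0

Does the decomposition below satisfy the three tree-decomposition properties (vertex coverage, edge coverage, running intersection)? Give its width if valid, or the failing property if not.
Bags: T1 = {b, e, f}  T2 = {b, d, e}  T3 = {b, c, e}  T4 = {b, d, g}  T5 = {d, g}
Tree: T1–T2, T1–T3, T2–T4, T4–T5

No — vertex a appears in no bag.

A tree decomposition must satisfy three properties: every vertex lies in some bag; for every edge, both endpoints lie together in some bag; and for every vertex, the bags containing it form a connected subtree. Here vertex a appears in no bag, so the decomposition is invalid.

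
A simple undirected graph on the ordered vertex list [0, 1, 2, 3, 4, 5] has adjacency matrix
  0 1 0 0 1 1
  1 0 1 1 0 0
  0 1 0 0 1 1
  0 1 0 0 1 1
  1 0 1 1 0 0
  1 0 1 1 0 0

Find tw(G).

3

A width-3 tree decomposition is:
Bags: B1 = {1, 2, 4, 5}  B2 = {1, 3, 4, 5}  B3 = {0, 1, 4, 5}
Tree: B1–B2, B2–B3
Each bag holds 4 vertices, so the decomposition has width 3, which upper-bounds the treewidth. For the lower bound: the 4 vertex sets {2,4}, {3,5}, {1}, {0} are disjoint, each induces a connected subgraph, and every pair is joined by at least one edge of G. Contracting each set to a single vertex therefore yields K_{4} as a minor, and since treewidth is minor-monotone, tw(G) ≥ tw(K_{4}) = 3. Hence tw(G) = 3 exactly.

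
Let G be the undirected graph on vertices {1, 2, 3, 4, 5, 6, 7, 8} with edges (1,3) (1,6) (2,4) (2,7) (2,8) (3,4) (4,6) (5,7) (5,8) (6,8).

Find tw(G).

A width-2 tree decomposition is:
Bags: B1 = {1, 3, 4}  B2 = {1, 4, 6}  B3 = {2, 4, 6}  B4 = {2, 6, 8}  B5 = {2, 7, 8}  B6 = {5, 7, 8}
Tree: B1–B2, B2–B3, B3–B4, B4–B5, B5–B6
Each bag holds 3 vertices, so the decomposition has width 2, which upper-bounds the treewidth. For the lower bound, G contains the cycle 3–1–6–4–3, so G is not a forest; only forests have treewidth ≤ 1, hence tw(G) ≥ 2. Combining the bounds, tw(G) = 2.

2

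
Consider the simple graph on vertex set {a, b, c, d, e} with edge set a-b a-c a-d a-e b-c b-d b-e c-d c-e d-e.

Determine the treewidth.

A width-4 tree decomposition is:
Bags: B1 = {a, b, c, d, e}
Tree: (single bag)
A single bag containing all 5 vertices is trivially a valid decomposition of width 4. Conversely, {a, b, c, d, e} is a clique of size 5, and the vertices of any clique must share a bag in every tree decomposition; so some bag has ≥ 5 vertices and tw(G) ≥ 4. The upper and lower bounds meet at 4, so that is the treewidth.

4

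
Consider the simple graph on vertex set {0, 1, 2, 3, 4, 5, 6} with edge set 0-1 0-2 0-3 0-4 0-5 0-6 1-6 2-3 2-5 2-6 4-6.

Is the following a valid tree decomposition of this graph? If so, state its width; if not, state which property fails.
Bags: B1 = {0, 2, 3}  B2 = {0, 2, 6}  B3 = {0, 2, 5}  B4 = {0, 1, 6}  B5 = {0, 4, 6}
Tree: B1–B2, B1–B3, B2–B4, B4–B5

Yes; width 2.

Checking the three conditions: (i) the bags cover all of {0, 1, 2, 3, 4, 5, 6}; (ii) for each edge, some bag contains both endpoints; (iii) the bags containing any fixed vertex form a subtree. All hold, so the decomposition is valid with width 3 − 1 = 2.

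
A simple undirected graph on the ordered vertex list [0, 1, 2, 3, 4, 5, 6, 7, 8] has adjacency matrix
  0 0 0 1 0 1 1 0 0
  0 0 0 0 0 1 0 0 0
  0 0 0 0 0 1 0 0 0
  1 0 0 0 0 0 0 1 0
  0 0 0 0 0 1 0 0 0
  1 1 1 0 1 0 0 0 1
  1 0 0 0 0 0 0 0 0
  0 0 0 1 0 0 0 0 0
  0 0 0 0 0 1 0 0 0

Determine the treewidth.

A width-1 tree decomposition is:
Bags: B1 = {5, 8}  B2 = {0, 5}  B3 = {1, 5}  B4 = {0, 3}  B5 = {0, 6}  B6 = {3, 7}  B7 = {4, 5}  B8 = {2, 5}
Tree: B1–B2, B1–B3, B2–B4, B2–B5, B4–B6, B2–B7, B2–B8
The largest bag has 2 vertices, giving width 1; this decomposition certifies tw(G) ≤ 1. Any graph with an edge has treewidth ≥ 1, and G has the edge 8–5. Therefore the treewidth is 1.

1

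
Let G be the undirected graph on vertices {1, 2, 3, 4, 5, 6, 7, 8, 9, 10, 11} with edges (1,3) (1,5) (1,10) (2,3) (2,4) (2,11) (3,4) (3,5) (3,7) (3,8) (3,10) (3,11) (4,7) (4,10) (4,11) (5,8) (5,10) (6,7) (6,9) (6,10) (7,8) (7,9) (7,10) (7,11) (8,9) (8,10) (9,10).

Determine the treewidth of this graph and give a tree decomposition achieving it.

The largest bag has 4 vertices, giving width 3; this decomposition certifies tw(G) ≤ 3. Conversely, {7, 8, 9, 10} is a clique of size 4, and the vertices of any clique must share a bag in every tree decomposition; so some bag has ≥ 4 vertices and tw(G) ≥ 3. The upper and lower bounds meet at 3, so that is the treewidth.

Treewidth 3.
One such decomposition:
Bags: B1 = {7, 8, 9, 10}  B2 = {3, 7, 8, 10}  B3 = {3, 4, 7, 10}  B4 = {6, 7, 9, 10}  B5 = {3, 4, 7, 11}  B6 = {3, 5, 8, 10}  B7 = {2, 3, 4, 11}  B8 = {1, 3, 5, 10}
Tree: B1–B2, B2–B3, B1–B4, B3–B5, B2–B6, B5–B7, B6–B8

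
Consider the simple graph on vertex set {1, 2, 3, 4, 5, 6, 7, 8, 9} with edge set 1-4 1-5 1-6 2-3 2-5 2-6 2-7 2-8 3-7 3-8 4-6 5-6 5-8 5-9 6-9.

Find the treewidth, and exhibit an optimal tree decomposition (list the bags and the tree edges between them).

Each bag holds 3 vertices, so the decomposition has width 2, which upper-bounds the treewidth. Conversely, {1, 4, 6} is a clique of size 3, and the vertices of any clique must share a bag in every tree decomposition; so some bag has ≥ 3 vertices and tw(G) ≥ 2. Therefore the treewidth is 2.

Treewidth 2.
One optimal decomposition is:
Bags: B1 = {2, 5, 8}  B2 = {2, 5, 6}  B3 = {1, 5, 6}  B4 = {2, 3, 8}  B5 = {1, 4, 6}  B6 = {5, 6, 9}  B7 = {2, 3, 7}
Tree: B1–B2, B2–B3, B1–B4, B3–B5, B3–B6, B4–B7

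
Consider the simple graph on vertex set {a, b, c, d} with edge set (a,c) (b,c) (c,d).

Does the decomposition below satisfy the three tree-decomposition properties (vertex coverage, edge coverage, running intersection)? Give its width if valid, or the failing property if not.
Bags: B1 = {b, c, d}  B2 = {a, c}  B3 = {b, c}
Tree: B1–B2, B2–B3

A tree decomposition must satisfy three properties: every vertex lies in some bag; for every edge, both endpoints lie together in some bag; and for every vertex, the bags containing it form a connected subtree. Here bags containing vertex b are not connected in the tree, so the decomposition is invalid.

No — bags containing vertex b are not connected in the tree.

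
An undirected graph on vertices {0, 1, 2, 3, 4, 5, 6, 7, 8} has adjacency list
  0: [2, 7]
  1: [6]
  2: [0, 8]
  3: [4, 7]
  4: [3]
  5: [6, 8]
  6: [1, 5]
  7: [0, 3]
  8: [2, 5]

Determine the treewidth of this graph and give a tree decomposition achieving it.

The largest bag has 2 vertices, giving width 1; this decomposition certifies tw(G) ≤ 1. Since G has at least one edge (e.g. 4–3), it is not an edgeless graph, so tw(G) ≥ 1. Hence tw(G) = 1 exactly.

Treewidth 1.
One such decomposition:
Bags: B1 = {3, 4}  B2 = {3, 7}  B3 = {0, 7}  B4 = {0, 2}  B5 = {2, 8}  B6 = {5, 8}  B7 = {5, 6}  B8 = {1, 6}
Tree: B1–B2, B2–B3, B3–B4, B4–B5, B5–B6, B6–B7, B7–B8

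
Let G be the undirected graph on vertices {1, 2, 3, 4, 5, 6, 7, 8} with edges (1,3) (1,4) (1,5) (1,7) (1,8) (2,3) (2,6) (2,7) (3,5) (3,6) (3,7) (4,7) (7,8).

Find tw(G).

2

A width-2 tree decomposition is:
Bags: B1 = {2, 3, 7}  B2 = {1, 3, 7}  B3 = {1, 7, 8}  B4 = {1, 4, 7}  B5 = {1, 3, 5}  B6 = {2, 3, 6}
Tree: B1–B2, B2–B3, B2–B4, B2–B5, B1–B6
Each bag holds 3 vertices, so the decomposition has width 2, which upper-bounds the treewidth. On the other hand G contains the 3-clique {1, 3, 5}. A clique must lie in a single bag of any decomposition, so no decomposition can have width below 2. Combining the bounds, tw(G) = 2.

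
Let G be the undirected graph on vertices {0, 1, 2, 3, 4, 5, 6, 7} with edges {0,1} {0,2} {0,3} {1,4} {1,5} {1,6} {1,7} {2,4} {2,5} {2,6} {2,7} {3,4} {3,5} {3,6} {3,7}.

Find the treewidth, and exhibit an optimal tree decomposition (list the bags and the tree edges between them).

Each bag holds 4 vertices, so the decomposition has width 3, which upper-bounds the treewidth. For the lower bound: the 4 vertex sets {2,4}, {0,1}, {3}, {7} are disjoint, each induces a connected subgraph, and every pair is joined by at least one edge of G. Contracting each set to a single vertex therefore yields K_{4} as a minor, and since treewidth is minor-monotone, tw(G) ≥ tw(K_{4}) = 3. Combining the bounds, tw(G) = 3.

Treewidth 3.
One such decomposition:
Bags: B1 = {1, 2, 3, 4}  B2 = {0, 1, 2, 3}  B3 = {1, 2, 3, 7}  B4 = {1, 2, 3, 5}  B5 = {1, 2, 3, 6}
Tree: B1–B2, B2–B3, B3–B4, B4–B5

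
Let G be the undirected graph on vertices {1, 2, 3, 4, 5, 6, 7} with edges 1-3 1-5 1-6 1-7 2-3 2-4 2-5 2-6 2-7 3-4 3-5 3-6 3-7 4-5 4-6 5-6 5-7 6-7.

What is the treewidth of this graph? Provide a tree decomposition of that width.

Treewidth 4.
One such decomposition:
Bags: B1 = {2, 3, 4, 5, 6}  B2 = {2, 3, 5, 6, 7}  B3 = {1, 3, 5, 6, 7}
Tree: B1–B2, B2–B3

The largest bag has 5 vertices, giving width 4; this decomposition certifies tw(G) ≤ 4. For the lower bound, the 5 vertices {1, 3, 5, 6, 7} are pairwise adjacent, and any tree decomposition puts a clique entirely inside one bag — forcing width ≥ 4. Hence tw(G) = 4 exactly.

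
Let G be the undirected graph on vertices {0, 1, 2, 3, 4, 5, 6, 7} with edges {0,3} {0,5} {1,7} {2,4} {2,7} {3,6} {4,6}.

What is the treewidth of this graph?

A width-1 tree decomposition is:
Bags: B1 = {0, 5}  B2 = {0, 3}  B3 = {3, 6}  B4 = {4, 6}  B5 = {2, 4}  B6 = {2, 7}  B7 = {1, 7}
Tree: B1–B2, B2–B3, B3–B4, B4–B5, B5–B6, B6–B7
Each bag holds 2 vertices, so the decomposition has width 1, which upper-bounds the treewidth. Since G has at least one edge (e.g. 5–0), it is not an edgeless graph, so tw(G) ≥ 1. Hence tw(G) = 1 exactly.

1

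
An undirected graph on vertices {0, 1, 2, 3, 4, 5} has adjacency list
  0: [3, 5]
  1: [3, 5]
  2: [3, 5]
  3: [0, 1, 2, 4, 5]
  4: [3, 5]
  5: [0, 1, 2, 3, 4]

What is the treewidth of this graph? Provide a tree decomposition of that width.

Treewidth 2.
One optimal decomposition is:
Bags: B1 = {0, 3, 5}  B2 = {3, 4, 5}  B3 = {1, 3, 5}  B4 = {2, 3, 5}
Tree: B1–B2, B2–B3, B1–B4

Every bag has size at most 3, so the width is 3 − 1 = 2 and tw(G) ≤ 2. For the lower bound, the 3 vertices {0, 3, 5} are pairwise adjacent, and any tree decomposition puts a clique entirely inside one bag — forcing width ≥ 2. Hence tw(G) = 2 exactly.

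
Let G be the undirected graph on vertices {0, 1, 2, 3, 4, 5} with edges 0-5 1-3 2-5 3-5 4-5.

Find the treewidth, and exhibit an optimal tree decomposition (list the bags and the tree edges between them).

Treewidth 1.
One optimal decomposition is:
Bags: B1 = {3, 5}  B2 = {1, 3}  B3 = {0, 5}  B4 = {4, 5}  B5 = {2, 5}
Tree: B1–B2, B1–B3, B3–B4, B3–B5

Each bag holds 2 vertices, so the decomposition has width 1, which upper-bounds the treewidth. Any graph with an edge has treewidth ≥ 1, and G has the edge 5–3. Hence tw(G) = 1 exactly.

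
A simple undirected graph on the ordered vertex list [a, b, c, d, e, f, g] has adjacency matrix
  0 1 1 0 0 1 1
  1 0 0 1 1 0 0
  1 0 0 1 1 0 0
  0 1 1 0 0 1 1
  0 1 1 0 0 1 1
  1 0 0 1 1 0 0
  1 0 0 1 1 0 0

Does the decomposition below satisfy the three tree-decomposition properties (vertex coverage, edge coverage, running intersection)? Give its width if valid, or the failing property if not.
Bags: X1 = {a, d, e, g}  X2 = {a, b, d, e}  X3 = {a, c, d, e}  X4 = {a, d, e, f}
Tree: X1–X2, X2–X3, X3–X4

Yes; width 3.

Vertex coverage: the bags together contain {a, b, c, d, e, f, g}, the full vertex set. Edge coverage: each edge of G has both endpoints in at least one bag. Running intersection: for every vertex, the bags containing it form a connected subtree. All three properties hold, so this is a valid tree decomposition of width max|bag| − 1 = 3, and hence tw(G) ≤ 3.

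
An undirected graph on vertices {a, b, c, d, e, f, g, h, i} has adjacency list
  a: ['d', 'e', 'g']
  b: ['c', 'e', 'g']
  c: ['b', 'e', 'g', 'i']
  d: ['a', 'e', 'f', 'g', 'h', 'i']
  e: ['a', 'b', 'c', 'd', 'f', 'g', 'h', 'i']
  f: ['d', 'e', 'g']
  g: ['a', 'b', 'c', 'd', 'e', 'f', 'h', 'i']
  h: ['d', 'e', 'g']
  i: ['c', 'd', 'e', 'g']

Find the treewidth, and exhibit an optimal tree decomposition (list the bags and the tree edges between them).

Every bag has size at most 4, so the width is 4 − 1 = 3 and tw(G) ≤ 3. Conversely, {d, e, g, h} is a clique of size 4, and the vertices of any clique must share a bag in every tree decomposition; so some bag has ≥ 4 vertices and tw(G) ≥ 3. Therefore the treewidth is 3.

Treewidth 3.
One such decomposition:
Bags: B1 = {d, e, g, i}  B2 = {d, e, f, g}  B3 = {c, e, g, i}  B4 = {a, d, e, g}  B5 = {b, c, e, g}  B6 = {d, e, g, h}
Tree: B1–B2, B1–B3, B2–B4, B3–B5, B4–B6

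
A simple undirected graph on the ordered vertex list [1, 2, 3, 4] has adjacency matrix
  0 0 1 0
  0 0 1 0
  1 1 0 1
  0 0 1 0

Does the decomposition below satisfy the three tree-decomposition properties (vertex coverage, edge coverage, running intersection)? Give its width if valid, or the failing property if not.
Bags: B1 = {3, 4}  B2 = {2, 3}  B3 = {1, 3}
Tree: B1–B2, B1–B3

Yes; width 1.

Every vertex of G appears in some bag (union = {1, 2, 3, 4}); every edge is covered by a bag; and for each vertex v the set of bags containing v is connected in the bag tree. The decomposition is therefore valid. The largest bag has 2 vertices, so the width is 1.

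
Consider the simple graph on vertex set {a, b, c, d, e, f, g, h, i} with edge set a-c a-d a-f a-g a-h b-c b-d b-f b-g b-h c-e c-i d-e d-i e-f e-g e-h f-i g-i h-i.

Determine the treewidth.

4

A width-4 tree decomposition is:
Bags: B1 = {a, b, e, h, i}  B2 = {a, b, e, f, i}  B3 = {a, b, d, e, i}  B4 = {a, b, c, e, i}  B5 = {a, b, e, g, i}
Tree: B1–B2, B2–B3, B3–B4, B4–B5
Each bag holds 5 vertices, so the decomposition has width 4, which upper-bounds the treewidth. For the lower bound: the 5 vertex sets {a,h}, {e,f}, {b,d}, {i}, {c} are disjoint, each induces a connected subgraph, and every pair is joined by at least one edge of G. Contracting each set to a single vertex therefore yields K_{5} as a minor, and since treewidth is minor-monotone, tw(G) ≥ tw(K_{5}) = 4. The upper and lower bounds meet at 4, so that is the treewidth.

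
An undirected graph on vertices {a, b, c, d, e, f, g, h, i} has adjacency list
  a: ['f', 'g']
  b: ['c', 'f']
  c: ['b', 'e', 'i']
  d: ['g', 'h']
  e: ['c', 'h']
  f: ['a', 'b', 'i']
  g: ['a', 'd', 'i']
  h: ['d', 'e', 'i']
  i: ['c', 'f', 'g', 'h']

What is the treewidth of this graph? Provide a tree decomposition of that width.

Treewidth 3.
One such decomposition:
Bags: B1 = {b, c, e, h}  B2 = {b, c, h, i}  B3 = {b, f, h, i}  B4 = {d, f, h, i}  B5 = {d, f, g, i}  B6 = {a, d, f, g}
Tree: B1–B2, B2–B3, B3–B4, B4–B5, B5–B6

Each bag holds 4 vertices, so the decomposition has width 3, which upper-bounds the treewidth. For the lower bound: the 4 vertex sets {b,c,e}, {h}, {i}, {a,d,f,g} are disjoint, each induces a connected subgraph, and every pair is joined by at least one edge of G. Contracting each set to a single vertex therefore yields K_{4} as a minor, and since treewidth is minor-monotone, tw(G) ≥ tw(K_{4}) = 3. Hence tw(G) = 3 exactly.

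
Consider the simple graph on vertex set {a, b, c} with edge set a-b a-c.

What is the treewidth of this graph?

A width-1 tree decomposition is:
Bags: B1 = {a, c}  B2 = {a, b}
Tree: B1–B2
The largest bag has 2 vertices, giving width 1; this decomposition certifies tw(G) ≤ 1. Since G has at least one edge (e.g. a–c), it is not an edgeless graph, so tw(G) ≥ 1. Combining the bounds, tw(G) = 1.

1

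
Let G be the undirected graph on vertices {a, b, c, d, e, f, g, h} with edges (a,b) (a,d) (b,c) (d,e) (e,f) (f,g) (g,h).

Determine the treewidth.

1

A width-1 tree decomposition is:
Bags: B1 = {b, c}  B2 = {a, b}  B3 = {a, d}  B4 = {d, e}  B5 = {e, f}  B6 = {f, g}  B7 = {g, h}
Tree: B1–B2, B2–B3, B3–B4, B4–B5, B5–B6, B6–B7
Each bag holds 2 vertices, so the decomposition has width 1, which upper-bounds the treewidth. Since G has at least one edge (e.g. c–b), it is not an edgeless graph, so tw(G) ≥ 1. The upper and lower bounds meet at 1, so that is the treewidth.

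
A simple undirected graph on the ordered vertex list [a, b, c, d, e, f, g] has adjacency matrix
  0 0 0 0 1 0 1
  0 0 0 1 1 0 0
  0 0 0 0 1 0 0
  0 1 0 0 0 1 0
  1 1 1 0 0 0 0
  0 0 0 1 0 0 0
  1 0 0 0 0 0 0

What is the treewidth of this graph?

1

A width-1 tree decomposition is:
Bags: B1 = {b, e}  B2 = {a, e}  B3 = {b, d}  B4 = {d, f}  B5 = {c, e}  B6 = {a, g}
Tree: B1–B2, B1–B3, B3–B4, B2–B5, B2–B6
Every bag has size at most 2, so the width is 2 − 1 = 1 and tw(G) ≤ 1. Since G has at least one edge (e.g. e–b), it is not an edgeless graph, so tw(G) ≥ 1. Combining the bounds, tw(G) = 1.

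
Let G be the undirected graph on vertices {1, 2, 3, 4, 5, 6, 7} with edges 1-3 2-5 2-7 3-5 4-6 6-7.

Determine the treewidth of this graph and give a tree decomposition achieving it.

The largest bag has 2 vertices, giving width 1; this decomposition certifies tw(G) ≤ 1. Any graph with an edge has treewidth ≥ 1, and G has the edge 1–3. Hence tw(G) = 1 exactly.

Treewidth 1.
One such decomposition:
Bags: B1 = {1, 3}  B2 = {3, 5}  B3 = {2, 5}  B4 = {2, 7}  B5 = {6, 7}  B6 = {4, 6}
Tree: B1–B2, B2–B3, B3–B4, B4–B5, B5–B6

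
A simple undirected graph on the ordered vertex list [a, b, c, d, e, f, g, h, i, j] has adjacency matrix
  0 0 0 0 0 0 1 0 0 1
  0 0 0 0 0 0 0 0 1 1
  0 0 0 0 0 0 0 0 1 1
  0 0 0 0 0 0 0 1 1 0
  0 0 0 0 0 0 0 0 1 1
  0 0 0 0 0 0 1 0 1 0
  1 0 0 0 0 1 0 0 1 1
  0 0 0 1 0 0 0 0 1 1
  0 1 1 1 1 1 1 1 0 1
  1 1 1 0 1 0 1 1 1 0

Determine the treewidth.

2

A width-2 tree decomposition is:
Bags: B1 = {g, i, j}  B2 = {e, i, j}  B3 = {a, g, j}  B4 = {f, g, i}  B5 = {c, i, j}  B6 = {b, i, j}  B7 = {h, i, j}  B8 = {d, h, i}
Tree: B1–B2, B1–B3, B1–B4, B1–B5, B2–B6, B5–B7, B7–B8
The largest bag has 3 vertices, giving width 2; this decomposition certifies tw(G) ≤ 2. Conversely, {a, g, j} is a clique of size 3, and the vertices of any clique must share a bag in every tree decomposition; so some bag has ≥ 3 vertices and tw(G) ≥ 2. Hence tw(G) = 2 exactly.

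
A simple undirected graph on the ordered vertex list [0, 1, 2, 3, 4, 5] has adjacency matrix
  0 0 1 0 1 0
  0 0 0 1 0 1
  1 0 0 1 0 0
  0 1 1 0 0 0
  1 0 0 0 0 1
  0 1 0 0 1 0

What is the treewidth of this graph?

2

A width-2 tree decomposition is:
Bags: B1 = {1, 2, 3}  B2 = {1, 2, 5}  B3 = {2, 4, 5}  B4 = {0, 2, 4}
Tree: B1–B2, B2–B3, B3–B4
Each bag holds 3 vertices, so the decomposition has width 2, which upper-bounds the treewidth. Since 2–3–1–5–4–0–2 is a cycle in G, G is not acyclic. Forests are exactly the graphs of treewidth ≤ 1, so tw(G) ≥ 2. Hence tw(G) = 2 exactly.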